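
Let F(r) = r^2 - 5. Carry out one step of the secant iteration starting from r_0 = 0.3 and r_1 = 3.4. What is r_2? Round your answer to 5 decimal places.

F(0.3) = -4.9100000, F(3.4) = 6.5600000
r_2 = 3.4000000 − 6.5600000·(3.4000000 − 0.3000000) / (6.5600000 − (-4.9100000)) = 3.4000000 − (20.3360000)/(11.4700000) = 1.6270270

1.62703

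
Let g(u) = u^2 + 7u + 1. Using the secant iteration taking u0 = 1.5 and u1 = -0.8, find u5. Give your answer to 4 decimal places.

-0.1459

g(1.5) = 13.750000, g(-0.8) = -3.960000
u2 = -0.800000 − (-3.960000)·(-0.800000 − 1.500000) / (-3.960000 − 13.750000) = -0.800000 − (9.108000)/(-17.710000) = -0.285714
g(-0.285714) = -0.918367
u3 = -0.285714 − (-0.918367)·(-0.285714 − (-0.800000)) / (-0.918367 − (-3.960000)) = -0.285714 − (-0.472303)/(3.041633) = -0.130435
g(-0.130435) = 0.103970
u4 = -0.130435 − 0.103970·(-0.130435 − (-0.285714)) / (0.103970 − (-0.918367)) = -0.130435 − (0.016144)/(1.022337) = -0.146226
g(-0.146226) = -0.002203
u5 = -0.146226 − (-0.002203)·(-0.146226 − (-0.130435)) / (-0.002203 − 0.103970) = -0.146226 − (0.000035)/(-0.106172) = -0.145899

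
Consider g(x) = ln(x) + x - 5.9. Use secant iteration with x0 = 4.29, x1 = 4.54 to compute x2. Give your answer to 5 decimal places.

g(4.29) = -0.1537133, g(4.54) = 0.1529270
x2 = 4.5400000 − 0.1529270·(4.5400000 − 4.2900000) / (0.1529270 − (-0.1537133)) = 4.5400000 − (0.0382318)/(0.3066403) = 4.4153205

4.41532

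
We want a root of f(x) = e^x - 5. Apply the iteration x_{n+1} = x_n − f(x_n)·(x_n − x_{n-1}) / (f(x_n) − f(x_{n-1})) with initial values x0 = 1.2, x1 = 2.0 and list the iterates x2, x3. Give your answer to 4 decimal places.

f(1.2) = -1.679883, f(2.0) = 2.389056
x2 = 2.000000 − 2.389056·(2.000000 − 1.200000) / (2.389056 − (-1.679883)) = 2.000000 − (1.911245)/(4.068939) = 1.530284
f(1.530284) = -0.380510
x3 = 1.530284 − (-0.380510)·(1.530284 − 2.000000) / (-0.380510 − 2.389056) = 1.530284 − (0.178732)/(-2.769566) = 1.594818

1.5303, 1.5948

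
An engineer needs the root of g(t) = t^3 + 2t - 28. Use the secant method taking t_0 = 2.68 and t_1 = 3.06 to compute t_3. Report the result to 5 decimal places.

g(2.68) = -3.3911680, g(3.06) = 6.7726160
t_2 = 3.0600000 − 6.7726160·(3.0600000 − 2.6800000) / (6.7726160 − (-3.3911680)) = 3.0600000 − (2.5735941)/(10.1637840) = 2.8067878
g(2.8067878) = -0.2743879
t_3 = 2.8067878 − (-0.2743879)·(2.8067878 − 3.0600000) / (-0.2743879 − 6.7726160) = 2.8067878 − (0.0694784)/(-7.0470039) = 2.8166471

2.81665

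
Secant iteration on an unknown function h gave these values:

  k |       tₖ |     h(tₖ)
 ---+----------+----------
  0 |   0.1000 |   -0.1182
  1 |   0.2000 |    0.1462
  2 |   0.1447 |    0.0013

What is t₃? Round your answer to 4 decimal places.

t₃ = 0.1447 − 0.0013·(0.1447 − 0.2000) / (0.0013 − 0.1462)
   = 0.1447 − (-0.000072)/(-0.144900) = 0.144204

0.1442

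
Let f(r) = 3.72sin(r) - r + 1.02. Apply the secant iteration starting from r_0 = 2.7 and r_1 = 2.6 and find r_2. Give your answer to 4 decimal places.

f(2.7) = -0.090147, f(2.6) = 0.337665
r_2 = 2.600000 − 0.337665·(2.600000 − 2.700000) / (0.337665 − (-0.090147)) = 2.600000 − (-0.033767)/(0.427812) = 2.678928

2.6789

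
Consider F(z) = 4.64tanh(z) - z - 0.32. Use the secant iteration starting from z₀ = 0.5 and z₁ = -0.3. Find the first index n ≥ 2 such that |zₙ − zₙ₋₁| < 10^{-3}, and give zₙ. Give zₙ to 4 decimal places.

n = 4, zₙ = 0.0882

F(0.5) = 1.324224, F(-0.3) = -1.371691
z₂ = -0.300000 − (-1.371691)·(-0.800000)/(-2.695914) = 0.107043;  |Δ| = 0.407043
F(0.107043) = 0.067747
z₃ = 0.107043 − 0.067747·(0.407043)/(1.439438) = 0.087885;  |Δ| = 0.019158
F(0.087885) = -0.001144
z₄ = 0.087885 − (-0.001144)·(-0.019158)/(-0.068892) = 0.088203;  |Δ| = 0.000318
|z₄ − z₃| = 0.000318 < 10^{-3}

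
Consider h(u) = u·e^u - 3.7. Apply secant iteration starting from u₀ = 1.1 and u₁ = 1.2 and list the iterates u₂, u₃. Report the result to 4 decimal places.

h(1.1) = -0.395417, h(1.2) = 0.284140
u₂ = 1.200000 − 0.284140·(1.200000 − 1.100000) / (0.284140 − (-0.395417)) = 1.200000 − (0.028414)/(0.679558) = 1.158187
h(1.158187) = -0.012150
u₃ = 1.158187 − (-0.012150)·(1.158187 − 1.200000) / (-0.012150 − 0.284140) = 1.158187 − (0.000508)/(-0.296290) = 1.159902

1.1582, 1.1599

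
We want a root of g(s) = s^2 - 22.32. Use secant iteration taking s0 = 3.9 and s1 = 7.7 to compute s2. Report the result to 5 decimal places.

4.51293

g(3.9) = -7.1100000, g(7.7) = 36.9700000
s2 = 7.7000000 − 36.9700000·(7.7000000 − 3.9000000) / (36.9700000 − (-7.1100000)) = 7.7000000 − (140.4860000)/(44.0800000) = 4.5129310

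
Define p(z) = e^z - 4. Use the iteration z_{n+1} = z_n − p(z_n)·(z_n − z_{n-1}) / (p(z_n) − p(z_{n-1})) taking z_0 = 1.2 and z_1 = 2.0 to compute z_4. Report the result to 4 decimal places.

p(1.2) = -0.679883, p(2.0) = 3.389056
z_2 = 2.000000 − 3.389056·(2.000000 − 1.200000) / (3.389056 − (-0.679883)) = 2.000000 − (2.711245)/(4.068939) = 1.333673
p(1.333673) = -0.205044
z_3 = 1.333673 − (-0.205044)·(1.333673 − 2.000000) / (-0.205044 − 3.389056) = 1.333673 − (0.136626)/(-3.594100) = 1.371687
p(1.371687) = -0.058005
z_4 = 1.371687 − (-0.058005)·(1.371687 − 1.333673) / (-0.058005 − (-0.205044)) = 1.371687 − (-0.002205)/(0.147039) = 1.386683

1.3867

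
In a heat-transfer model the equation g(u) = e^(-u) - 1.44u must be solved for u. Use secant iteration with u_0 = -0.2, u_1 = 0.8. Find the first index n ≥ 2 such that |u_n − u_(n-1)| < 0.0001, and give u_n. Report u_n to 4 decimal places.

n = 5, u_n = 0.4450

g(-0.2) = 1.509403, g(0.8) = -0.702671
u_2 = 0.800000 − (-0.702671)·(1.000000)/(-2.212074) = 0.482347;  |Δ| = 0.317653
g(0.482347) = -0.077248
u_3 = 0.482347 − (-0.077248)·(-0.317653)/(0.625423) = 0.443113;  |Δ| = 0.039234
g(0.443113) = 0.003951
u_4 = 0.443113 − 0.003951·(-0.039234)/(0.081199) = 0.445023;  |Δ| = 0.001909
g(0.445023) = -0.000023
u_5 = 0.445023 − (-0.000023)·(0.001909)/(-0.003974) = 0.445012;  |Δ| = 0.000011
|u_5 − u_4| = 0.000011 < 0.0001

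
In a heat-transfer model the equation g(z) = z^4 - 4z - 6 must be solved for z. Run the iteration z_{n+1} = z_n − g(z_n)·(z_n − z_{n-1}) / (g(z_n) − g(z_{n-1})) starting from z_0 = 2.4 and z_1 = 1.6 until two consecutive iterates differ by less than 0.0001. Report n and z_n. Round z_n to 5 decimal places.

n = 7, z_n = 1.92371

g(2.4) = 17.5776000, g(1.6) = -5.8464000
z_2 = 1.6000000 − (-5.8464000)·(-0.8000000)/(-23.4240000) = 1.7996721;  |Δ| = 0.1996721
g(1.7996721) = -2.7087350
z_3 = 1.7996721 − (-2.7087350)·(0.1996721)/(3.1376650) = 1.9720484;  |Δ| = 0.1723762
g(1.9720484) = 1.2359312
z_4 = 1.9720484 − 1.2359312·(0.1723762)/(3.9446661) = 1.9180400;  |Δ| = 0.0540084
g(1.9180400) = -0.1380220
z_5 = 1.9180400 − (-0.1380220)·(-0.0540084)/(-1.3739531) = 1.9234654;  |Δ| = 0.0054255
g(1.9234654) = -0.0059392
z_6 = 1.9234654 − (-0.0059392)·(0.0054255)/(0.1320827) = 1.9237094;  |Δ| = 0.0002440
g(1.9237094) = 0.0000306
z_7 = 1.9237094 − 0.0000306·(0.0002440)/(0.0059699) = 1.9237081;  |Δ| = 0.0000013
|z_7 − z_6| = 0.0000013 < 0.0001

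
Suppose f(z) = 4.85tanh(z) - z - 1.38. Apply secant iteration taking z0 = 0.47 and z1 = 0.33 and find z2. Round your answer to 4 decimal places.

f(0.47) = 0.275267, f(0.33) = -0.165174
z2 = 0.330000 − (-0.165174)·(0.330000 − 0.470000) / (-0.165174 − 0.275267) = 0.330000 − (0.023124)/(-0.440441) = 0.382503

0.3825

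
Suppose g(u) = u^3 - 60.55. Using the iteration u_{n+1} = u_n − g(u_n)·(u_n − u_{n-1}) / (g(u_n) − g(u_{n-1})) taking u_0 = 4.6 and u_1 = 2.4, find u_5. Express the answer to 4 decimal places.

3.9263

g(4.6) = 36.786000, g(2.4) = -46.726000
u_2 = 2.400000 − (-46.726000)·(2.400000 − 4.600000) / (-46.726000 − 36.786000) = 2.400000 − (102.797200)/(-83.512000) = 3.630927
g(3.630927) = -12.681187
u_3 = 3.630927 − (-12.681187)·(3.630927 − 2.400000) / (-12.681187 − (-46.726000)) = 3.630927 − (-15.609619)/(34.044813) = 4.089429
g(4.089429) = 7.839299
u_4 = 4.089429 − 7.839299·(4.089429 − 3.630927) / (7.839299 − (-12.681187)) = 4.089429 − (3.594335)/(20.520486) = 3.914271
g(3.914271) = -0.577427
u_5 = 3.914271 − (-0.577427)·(3.914271 − 4.089429) / (-0.577427 − 7.839299) = 3.914271 − (0.101141)/(-8.416726) = 3.926288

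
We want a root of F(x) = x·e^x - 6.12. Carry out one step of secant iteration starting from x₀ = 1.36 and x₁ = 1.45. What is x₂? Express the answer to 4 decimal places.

1.4437

F(1.36) = -0.821177, F(1.45) = 0.061516
x₂ = 1.450000 − 0.061516·(1.450000 − 1.360000) / (0.061516 − (-0.821177)) = 1.450000 − (0.005536)/(0.882693) = 1.443728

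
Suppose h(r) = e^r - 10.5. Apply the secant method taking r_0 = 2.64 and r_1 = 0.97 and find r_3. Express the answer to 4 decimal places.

h(2.64) = 3.513204, h(0.97) = -7.862056
r_2 = 0.970000 − (-7.862056)·(0.970000 − 2.640000) / (-7.862056 − 3.513204) = 0.970000 − (13.129633)/(-11.375259) = 2.124227
h(2.124227) = -2.133571
r_3 = 2.124227 − (-2.133571)·(2.124227 − 0.970000) / (-2.133571 − (-7.862056)) = 2.124227 − (-2.462626)/(5.728484) = 2.554118

2.5541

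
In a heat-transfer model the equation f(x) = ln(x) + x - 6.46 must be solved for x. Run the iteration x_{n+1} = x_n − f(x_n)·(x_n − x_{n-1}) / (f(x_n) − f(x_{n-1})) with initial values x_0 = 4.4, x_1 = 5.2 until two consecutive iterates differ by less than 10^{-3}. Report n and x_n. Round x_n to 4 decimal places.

f(4.4) = -0.578395, f(5.2) = 0.388659
x_2 = 5.200000 − 0.388659·(0.800000)/(0.967054) = 4.878480;  |Δ| = 0.321520
f(4.878480) = 0.003314
x_3 = 4.878480 − 0.003314·(-0.321520)/(-0.385345) = 4.875715;  |Δ| = 0.002765
f(4.875715) = -0.000018
x_4 = 4.875715 − (-0.000018)·(-0.002765)/(-0.003332) = 4.875730;  |Δ| = 0.000015
|x_4 − x_3| = 0.000015 < 10^{-3}

n = 4, x_n = 4.8757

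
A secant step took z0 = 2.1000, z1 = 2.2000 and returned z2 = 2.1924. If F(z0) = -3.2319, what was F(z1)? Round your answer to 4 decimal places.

0.2658

The secant line through (2.1000, -3.2319) and (2.2000, F(z1)) crosses zero at z2 = 2.1924.
So (2.1000, -3.2319), (2.2000, F(z1)), (2.1924, 0) are collinear:
F(z1) = -3.2319 · (2.2000 − 2.1924) / (2.1000 − 2.1924) = -3.2319 · (0.007600)/(-0.092400) = 0.265827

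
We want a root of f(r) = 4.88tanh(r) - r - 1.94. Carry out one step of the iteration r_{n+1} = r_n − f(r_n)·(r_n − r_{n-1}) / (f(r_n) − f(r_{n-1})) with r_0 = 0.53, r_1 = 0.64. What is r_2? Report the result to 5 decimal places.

f(0.53) = -0.1013403, f(0.64) = 0.1767098
r_2 = 0.6400000 − 0.1767098·(0.6400000 − 0.5300000) / (0.1767098 − (-0.1013403)) = 0.6400000 − (0.0194381)/(0.2780501) = 0.5700914

0.57009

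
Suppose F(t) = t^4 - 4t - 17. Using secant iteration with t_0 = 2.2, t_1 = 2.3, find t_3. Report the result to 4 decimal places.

F(2.2) = -2.374400, F(2.3) = 1.784100
t_2 = 2.300000 − 1.784100·(2.300000 − 2.200000) / (1.784100 − (-2.374400)) = 2.300000 − (0.178410)/(4.158500) = 2.257098
F(2.257098) = -0.074570
t_3 = 2.257098 − (-0.074570)·(2.257098 − 2.300000) / (-0.074570 − 1.784100) = 2.257098 − (0.003199)/(-1.858670) = 2.258819

2.2588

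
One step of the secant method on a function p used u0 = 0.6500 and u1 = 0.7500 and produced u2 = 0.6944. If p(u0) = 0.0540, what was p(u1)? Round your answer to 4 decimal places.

The secant line through (0.6500, 0.0540) and (0.7500, p(u1)) crosses zero at u2 = 0.6944.
So (0.6500, 0.0540), (0.7500, p(u1)), (0.6944, 0) are collinear:
p(u1) = 0.0540 · (0.7500 − 0.6944) / (0.6500 − 0.6944) = 0.0540 · (0.055600)/(-0.044400) = -0.067622

-0.0676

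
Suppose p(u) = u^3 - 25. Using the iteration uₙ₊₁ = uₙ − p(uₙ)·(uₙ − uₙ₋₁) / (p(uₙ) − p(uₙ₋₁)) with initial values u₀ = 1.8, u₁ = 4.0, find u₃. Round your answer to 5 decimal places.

p(1.8) = -19.1680000, p(4.0) = 39.0000000
u₂ = 4.0000000 − 39.0000000·(4.0000000 − 1.8000000) / (39.0000000 − (-19.1680000)) = 4.0000000 − (85.8000000)/(58.1680000) = 2.5249622
p(2.5249622) = -8.9022703
u₃ = 2.5249622 − (-8.9022703)·(2.5249622 − 4.0000000) / (-8.9022703 − 39.0000000) = 2.5249622 − (13.1311853)/(-47.9022703) = 2.7990867

2.79909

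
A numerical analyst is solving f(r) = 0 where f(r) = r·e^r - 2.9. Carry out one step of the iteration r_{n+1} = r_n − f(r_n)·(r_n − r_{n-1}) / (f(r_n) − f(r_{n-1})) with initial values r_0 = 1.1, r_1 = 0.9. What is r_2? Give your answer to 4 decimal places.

f(1.1) = 0.404583, f(0.9) = -0.686357
r_2 = 0.900000 − (-0.686357)·(0.900000 − 1.100000) / (-0.686357 − 0.404583) = 0.900000 − (0.137271)/(-1.090940) = 1.025829

1.0258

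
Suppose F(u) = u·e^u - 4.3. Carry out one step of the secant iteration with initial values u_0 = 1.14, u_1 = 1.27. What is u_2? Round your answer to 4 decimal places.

1.2398

F(1.14) = -0.735484, F(1.27) = 0.222283
u_2 = 1.270000 − 0.222283·(1.270000 − 1.140000) / (0.222283 − (-0.735484)) = 1.270000 − (0.028897)/(0.957767) = 1.239829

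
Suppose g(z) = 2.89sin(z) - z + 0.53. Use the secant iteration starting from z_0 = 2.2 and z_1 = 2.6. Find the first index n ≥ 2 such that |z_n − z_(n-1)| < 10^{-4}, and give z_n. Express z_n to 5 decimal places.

g(2.2) = 0.6665546, g(2.6) = -0.5802010
z_2 = 2.6000000 − (-0.5802010)·(0.4000000)/(-1.2467556) = 2.4138525;  |Δ| = 0.1861475
g(2.4138525) = 0.0385290
z_3 = 2.4138525 − 0.0385290·(-0.1861475)/(0.6187301) = 2.4254441;  |Δ| = 0.0115916
g(2.4254441) = 0.0017952
z_4 = 2.4254441 − 0.0017952·(0.0115916)/(-0.0367338) = 2.4260106;  |Δ| = 0.0005665
g(2.4260106) = -0.0000066
z_5 = 2.4260106 − (-0.0000066)·(0.0005665)/(-0.0018018) = 2.4260086;  |Δ| = 0.0000021
|z_5 − z_4| = 0.0000021 < 10^{-4}

n = 5, z_n = 2.42601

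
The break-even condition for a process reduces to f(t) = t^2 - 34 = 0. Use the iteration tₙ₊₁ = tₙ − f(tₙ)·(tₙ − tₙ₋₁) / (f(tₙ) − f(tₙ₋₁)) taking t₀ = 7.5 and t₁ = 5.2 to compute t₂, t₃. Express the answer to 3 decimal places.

f(7.5) = 22.25000, f(5.2) = -6.96000
t₂ = 5.20000 − (-6.96000)·(5.20000 − 7.50000) / (-6.96000 − 22.25000) = 5.20000 − (16.00800)/(-29.21000) = 5.74803
f(5.74803) = -0.96013
t₃ = 5.74803 − (-0.96013)·(5.74803 − 5.20000) / (-0.96013 − (-6.96000)) = 5.74803 − (-0.52618)/(5.99987) = 5.83573

5.748, 5.836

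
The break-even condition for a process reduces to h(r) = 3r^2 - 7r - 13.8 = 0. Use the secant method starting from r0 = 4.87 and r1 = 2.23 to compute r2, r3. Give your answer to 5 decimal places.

3.24338, 3.76833

h(4.87) = 23.2607000, h(2.23) = -14.4913000
r2 = 2.2300000 − (-14.4913000)·(2.2300000 − 4.8700000) / (-14.4913000 − 23.2607000) = 2.2300000 − (38.2570320)/(-37.7520000) = 3.2433776
h(3.2433776) = -4.9451482
r3 = 3.2433776 − (-4.9451482)·(3.2433776 − 2.2300000) / (-4.9451482 − (-14.4913000)) = 3.2433776 − (-5.0113025)/(9.5461518) = 3.7683329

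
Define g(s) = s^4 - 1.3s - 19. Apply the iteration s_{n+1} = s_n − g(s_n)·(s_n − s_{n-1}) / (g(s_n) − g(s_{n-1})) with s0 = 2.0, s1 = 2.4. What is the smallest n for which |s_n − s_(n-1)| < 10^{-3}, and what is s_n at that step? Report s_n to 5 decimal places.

n = 5, s_n = 2.16103

g(2.0) = -5.6000000, g(2.4) = 11.0576000
s2 = 2.4000000 − 11.0576000·(0.4000000)/(16.6576000) = 2.1344732;  |Δ| = 0.2655268
g(2.1344732) = -1.0179010
s3 = 2.1344732 − (-1.0179010)·(-0.2655268)/(-12.0755010) = 2.1568557;  |Δ| = 0.0223825
g(2.1568557) = -0.1625631
s4 = 2.1568557 − (-0.1625631)·(0.0223825)/(0.8553380) = 2.1611096;  |Δ| = 0.0042540
g(2.1611096) = 0.0031451
s5 = 2.1611096 − 0.0031451·(0.0042540)/(0.1657081) = 2.1610289;  |Δ| = 0.0000807
|s5 − s4| = 0.0000807 < 10^{-3}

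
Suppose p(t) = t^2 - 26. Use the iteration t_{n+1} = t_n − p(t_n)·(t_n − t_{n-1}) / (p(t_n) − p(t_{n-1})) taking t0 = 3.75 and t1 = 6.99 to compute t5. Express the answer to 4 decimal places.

5.0990

p(3.75) = -11.937500, p(6.99) = 22.860100
t2 = 6.990000 − 22.860100·(6.990000 − 3.750000) / (22.860100 − (-11.937500)) = 6.990000 − (74.066724)/(34.797600) = 4.861499
p(4.861499) = -2.365827
t3 = 4.861499 − (-2.365827)·(4.861499 − 6.990000) / (-2.365827 − 22.860100) = 4.861499 − (5.035665)/(-25.225927) = 5.061122
p(5.061122) = -0.385048
t4 = 5.061122 − (-0.385048)·(5.061122 − 4.861499) / (-0.385048 − (-2.365827)) = 5.061122 − (-0.076864)/(1.980779) = 5.099927
p(5.099927) = 0.009252
t5 = 5.099927 − 0.009252·(5.099927 − 5.061122) / (0.009252 − (-0.385048)) = 5.099927 − (0.000359)/(0.394300) = 5.099016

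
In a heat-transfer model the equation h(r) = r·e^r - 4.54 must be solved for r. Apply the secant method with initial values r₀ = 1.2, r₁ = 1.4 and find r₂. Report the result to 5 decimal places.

1.26566

h(1.2) = -0.5558597, h(1.4) = 1.1372800
r₂ = 1.4000000 − 1.1372800·(1.4000000 − 1.2000000) / (1.1372800 − (-0.5558597)) = 1.4000000 − (0.2274560)/(1.6931396) = 1.2656602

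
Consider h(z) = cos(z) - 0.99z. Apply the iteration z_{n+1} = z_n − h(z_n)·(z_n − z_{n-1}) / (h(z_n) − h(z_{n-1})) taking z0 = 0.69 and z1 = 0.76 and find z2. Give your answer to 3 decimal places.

0.743

h(0.69) = 0.08815, h(0.76) = -0.02756
z2 = 0.76000 − (-0.02756)·(0.76000 − 0.69000) / (-0.02756 − 0.08815) = 0.76000 − (-0.00193)/(-0.11571) = 0.74332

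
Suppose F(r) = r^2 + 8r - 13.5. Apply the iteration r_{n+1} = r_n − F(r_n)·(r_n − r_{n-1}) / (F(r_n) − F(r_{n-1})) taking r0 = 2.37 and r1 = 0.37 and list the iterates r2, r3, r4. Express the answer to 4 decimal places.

F(2.37) = 11.076900, F(0.37) = -10.403100
r2 = 0.370000 − (-10.403100)·(0.370000 − 2.370000) / (-10.403100 − 11.076900) = 0.370000 − (20.806200)/(-21.480000) = 1.338631
F(1.338631) = -0.999016
r3 = 1.338631 − (-0.999016)·(1.338631 − 0.370000) / (-0.999016 − (-10.403100)) = 1.338631 − (-0.967678)/(9.404084) = 1.441531
F(1.441531) = 0.110260
r4 = 1.441531 − 0.110260·(1.441531 − 1.338631) / (0.110260 − (-0.999016)) = 1.441531 − (0.011346)/(1.109276) = 1.431303

1.3386, 1.4415, 1.4313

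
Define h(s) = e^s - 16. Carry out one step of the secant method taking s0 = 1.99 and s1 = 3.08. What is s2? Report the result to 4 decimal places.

h(1.99) = -8.684466, h(3.08) = 5.758402
s2 = 3.080000 − 5.758402·(3.080000 − 1.990000) / (5.758402 − (-8.684466)) = 3.080000 − (6.276659)/(14.442869) = 2.645415

2.6454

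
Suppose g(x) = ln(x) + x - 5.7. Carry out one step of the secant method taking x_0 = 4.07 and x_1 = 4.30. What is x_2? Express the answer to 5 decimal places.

g(4.07) = -0.2263570, g(4.30) = 0.0586150
x_2 = 4.3000000 − 0.0586150·(4.3000000 − 4.0700000) / (0.0586150 − (-0.2263570)) = 4.3000000 − (0.0134815)/(0.2849720) = 4.2526920

4.25269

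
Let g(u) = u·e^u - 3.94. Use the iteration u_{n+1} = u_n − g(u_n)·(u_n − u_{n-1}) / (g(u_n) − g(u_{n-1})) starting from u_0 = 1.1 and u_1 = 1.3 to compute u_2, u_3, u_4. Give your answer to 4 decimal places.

g(1.1) = -0.635417, g(1.3) = 0.830086
u_2 = 1.300000 − 0.830086·(1.300000 − 1.100000) / (0.830086 − (-0.635417)) = 1.300000 − (0.166017)/(1.465503) = 1.186717
g(1.186717) = -0.051953
u_3 = 1.186717 − (-0.051953)·(1.186717 − 1.300000) / (-0.051953 − 0.830086) = 1.186717 − (0.005885)/(-0.882039) = 1.193389
g(1.193389) = -0.003916
u_4 = 1.193389 − (-0.003916)·(1.193389 − 1.186717) / (-0.003916 − (-0.051953)) = 1.193389 − (-0.000026)/(0.048037) = 1.193933

1.1867, 1.1934, 1.1939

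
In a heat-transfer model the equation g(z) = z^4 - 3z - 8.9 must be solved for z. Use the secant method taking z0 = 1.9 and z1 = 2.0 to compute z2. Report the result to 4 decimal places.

1.9588

g(1.9) = -1.567900, g(2.0) = 1.100000
z2 = 2.000000 − 1.100000·(2.000000 − 1.900000) / (1.100000 − (-1.567900)) = 2.000000 − (0.110000)/(2.667900) = 1.958769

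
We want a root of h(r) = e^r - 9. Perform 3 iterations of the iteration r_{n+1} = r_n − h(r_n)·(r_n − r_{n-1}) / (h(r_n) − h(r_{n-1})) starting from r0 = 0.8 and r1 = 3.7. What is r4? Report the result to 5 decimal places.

2.50329

h(0.8) = -6.7744591, h(3.7) = 31.4473044
r2 = 3.7000000 − 31.4473044·(3.7000000 − 0.8000000) / (31.4473044 − (-6.7744591)) = 3.7000000 − (91.1971826)/(38.2217634) = 1.3139986
h(1.3139986) = -5.2789773
r3 = 1.3139986 − (-5.2789773)·(1.3139986 − 3.7000000) / (-5.2789773 − 31.4473044) = 1.3139986 − (12.5956474)/(-36.7262816) = 1.6569586
h(1.6569586) = -3.7566605
r4 = 1.6569586 − (-3.7566605)·(1.6569586 − 1.3139986) / (-3.7566605 − (-5.2789773)) = 1.6569586 − (-1.2883845)/(1.5223168) = 2.5032900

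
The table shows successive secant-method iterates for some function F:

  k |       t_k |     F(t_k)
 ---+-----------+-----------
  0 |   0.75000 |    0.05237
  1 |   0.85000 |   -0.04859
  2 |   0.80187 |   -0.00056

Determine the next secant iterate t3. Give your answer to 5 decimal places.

0.80131

t3 = 0.80187 − (-0.00056)·(0.80187 − 0.85000) / (-0.00056 − (-0.04859))
   = 0.80187 − (0.0000270)/(0.0480300) = 0.8013088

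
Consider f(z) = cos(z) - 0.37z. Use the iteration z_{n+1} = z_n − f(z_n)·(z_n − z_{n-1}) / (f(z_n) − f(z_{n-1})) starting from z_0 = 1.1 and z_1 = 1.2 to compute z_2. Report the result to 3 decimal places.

1.136

f(1.1) = 0.04660, f(1.2) = -0.08164
z_2 = 1.20000 − (-0.08164)·(1.20000 − 1.10000) / (-0.08164 − 0.04660) = 1.20000 − (-0.00816)/(-0.12824) = 1.13634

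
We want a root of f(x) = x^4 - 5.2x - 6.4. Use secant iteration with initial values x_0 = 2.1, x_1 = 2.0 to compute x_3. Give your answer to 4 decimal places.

f(2.1) = 2.128100, f(2.0) = -0.800000
x_2 = 2.000000 − (-0.800000)·(2.000000 − 2.100000) / (-0.800000 − 2.128100) = 2.000000 − (0.080000)/(-2.928100) = 2.027321
f(2.027321) = -0.049706
x_3 = 2.027321 − (-0.049706)·(2.027321 − 2.000000) / (-0.049706 − (-0.800000)) = 2.027321 − (-0.001358)/(0.750294) = 2.029131

2.0291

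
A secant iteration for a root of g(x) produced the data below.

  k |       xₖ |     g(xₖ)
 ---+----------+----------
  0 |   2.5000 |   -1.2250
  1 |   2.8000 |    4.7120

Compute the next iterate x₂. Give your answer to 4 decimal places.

2.5619

x₂ = 2.8000 − 4.7120·(2.8000 − 2.5000) / (4.7120 − (-1.2250))
   = 2.8000 − (1.413600)/(5.937000) = 2.561900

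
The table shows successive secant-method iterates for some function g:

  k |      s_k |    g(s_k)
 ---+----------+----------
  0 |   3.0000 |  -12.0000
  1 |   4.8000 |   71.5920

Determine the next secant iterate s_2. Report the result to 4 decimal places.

3.2584

s_2 = 4.8000 − 71.5920·(4.8000 − 3.0000) / (71.5920 − (-12.0000))
   = 4.8000 − (128.865600)/(83.592000) = 3.258398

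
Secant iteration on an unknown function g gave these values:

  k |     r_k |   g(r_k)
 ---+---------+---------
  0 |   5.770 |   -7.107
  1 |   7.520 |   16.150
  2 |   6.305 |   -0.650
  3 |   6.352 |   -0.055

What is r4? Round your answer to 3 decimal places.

6.356

r4 = 6.352 − (-0.055)·(6.352 − 6.305) / (-0.055 − (-0.650))
   = 6.352 − (-0.00259)/(0.59500) = 6.35634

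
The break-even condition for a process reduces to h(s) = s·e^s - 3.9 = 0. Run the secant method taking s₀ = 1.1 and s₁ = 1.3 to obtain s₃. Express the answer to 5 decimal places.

1.18782

h(1.1) = -0.5954174, h(1.3) = 0.8700857
s₂ = 1.3000000 − 0.8700857·(1.3000000 − 1.1000000) / (0.8700857 − (-0.5954174)) = 1.3000000 − (0.1740171)/(1.4655030) = 1.1812577
h(1.1812577) = -0.0509071
s₃ = 1.1812577 − (-0.0509071)·(1.1812577 − 1.3000000) / (-0.0509071 − 0.8700857) = 1.1812577 − (0.0060448)/(-0.9209928) = 1.1878211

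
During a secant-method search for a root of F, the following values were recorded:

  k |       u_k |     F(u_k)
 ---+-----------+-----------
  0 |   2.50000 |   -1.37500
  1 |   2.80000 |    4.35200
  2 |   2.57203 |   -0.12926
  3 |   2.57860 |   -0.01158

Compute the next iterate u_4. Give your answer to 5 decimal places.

u_4 = 2.57860 − (-0.01158)·(2.57860 − 2.57203) / (-0.01158 − (-0.12926))
   = 2.57860 − (-0.0000761)/(0.1176800) = 2.5792465

2.57925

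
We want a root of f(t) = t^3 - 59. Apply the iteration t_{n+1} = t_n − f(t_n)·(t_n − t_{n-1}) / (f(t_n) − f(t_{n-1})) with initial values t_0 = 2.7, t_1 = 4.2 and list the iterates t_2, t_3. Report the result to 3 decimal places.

3.784, 3.885

f(2.7) = -39.31700, f(4.2) = 15.08800
t_2 = 4.20000 − 15.08800·(4.20000 − 2.70000) / (15.08800 − (-39.31700)) = 4.20000 − (22.63200)/(54.40500) = 3.78401
f(3.78401) = -4.81783
t_3 = 3.78401 − (-4.81783)·(3.78401 − 4.20000) / (-4.81783 − 15.08800) = 3.78401 − (2.00417)/(-19.90583) = 3.88469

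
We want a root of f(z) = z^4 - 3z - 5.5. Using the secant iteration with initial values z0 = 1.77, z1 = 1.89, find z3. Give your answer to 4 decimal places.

f(1.77) = -0.994938, f(1.89) = 1.589898
z2 = 1.890000 − 1.589898·(1.890000 − 1.770000) / (1.589898 − (-0.994938)) = 1.890000 − (0.190788)/(2.584836) = 1.816190
f(1.816190) = -0.068172
z3 = 1.816190 − (-0.068172)·(1.816190 − 1.890000) / (-0.068172 − 1.589898) = 1.816190 − (0.005032)/(-1.658071) = 1.819224

1.8192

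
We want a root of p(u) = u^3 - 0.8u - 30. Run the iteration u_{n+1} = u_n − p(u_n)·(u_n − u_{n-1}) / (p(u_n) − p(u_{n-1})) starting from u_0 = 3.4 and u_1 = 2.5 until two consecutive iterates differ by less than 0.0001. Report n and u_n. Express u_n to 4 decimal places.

p(3.4) = 6.584000, p(2.5) = -16.375000
u_2 = 2.500000 − (-16.375000)·(-0.900000)/(-22.959000) = 3.141905;  |Δ| = 0.641905
p(3.141905) = -1.497994
u_3 = 3.141905 − (-1.497994)·(0.641905)/(14.877006) = 3.206540;  |Δ| = 0.064635
p(3.206540) = 0.404082
u_4 = 3.206540 − 0.404082·(0.064635)/(1.902076) = 3.192809;  |Δ| = 0.013731
p(3.192809) = -0.006669
u_5 = 3.192809 − (-0.006669)·(-0.013731)/(-0.410751) = 3.193032;  |Δ| = 0.000223
p(3.193032) = -0.000029
u_6 = 3.193032 − (-0.000029)·(0.000223)/(0.006640) = 3.193033;  |Δ| = 0.000001
|u_6 − u_5| = 0.000001 < 0.0001

n = 6, u_n = 3.1930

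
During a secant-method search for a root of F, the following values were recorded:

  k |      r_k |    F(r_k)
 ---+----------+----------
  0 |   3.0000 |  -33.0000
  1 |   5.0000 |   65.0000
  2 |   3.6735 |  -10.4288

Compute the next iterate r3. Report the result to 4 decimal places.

r3 = 3.6735 − (-10.4288)·(3.6735 − 5.0000) / (-10.4288 − 65.0000)
   = 3.6735 − (13.833803)/(-75.428800) = 3.856902

3.8569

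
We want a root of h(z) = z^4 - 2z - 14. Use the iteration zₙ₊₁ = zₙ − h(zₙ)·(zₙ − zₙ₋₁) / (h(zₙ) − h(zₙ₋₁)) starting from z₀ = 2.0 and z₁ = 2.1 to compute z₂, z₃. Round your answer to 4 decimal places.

h(2.0) = -2.000000, h(2.1) = 1.248100
z₂ = 2.100000 − 1.248100·(2.100000 − 2.000000) / (1.248100 − (-2.000000)) = 2.100000 − (0.124810)/(3.248100) = 2.061574
h(2.061574) = -0.059890
z₃ = 2.061574 − (-0.059890)·(2.061574 − 2.100000) / (-0.059890 − 1.248100) = 2.061574 − (0.002301)/(-1.307990) = 2.063334

2.0616, 2.0633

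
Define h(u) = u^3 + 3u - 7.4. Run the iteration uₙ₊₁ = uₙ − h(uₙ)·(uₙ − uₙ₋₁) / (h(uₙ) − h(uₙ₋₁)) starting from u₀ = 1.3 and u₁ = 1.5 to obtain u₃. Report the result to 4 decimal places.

h(1.3) = -1.303000, h(1.5) = 0.475000
u₂ = 1.500000 − 0.475000·(1.500000 − 1.300000) / (0.475000 − (-1.303000)) = 1.500000 − (0.095000)/(1.778000) = 1.446569
h(1.446569) = -0.033256
u₃ = 1.446569 − (-0.033256)·(1.446569 − 1.500000) / (-0.033256 − 0.475000) = 1.446569 − (0.001777)/(-0.508256) = 1.450065

1.4501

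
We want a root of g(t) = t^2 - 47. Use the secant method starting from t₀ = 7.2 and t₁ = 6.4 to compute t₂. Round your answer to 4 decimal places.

g(7.2) = 4.840000, g(6.4) = -6.040000
t₂ = 6.400000 − (-6.040000)·(6.400000 − 7.200000) / (-6.040000 − 4.840000) = 6.400000 − (4.832000)/(-10.880000) = 6.844118

6.8441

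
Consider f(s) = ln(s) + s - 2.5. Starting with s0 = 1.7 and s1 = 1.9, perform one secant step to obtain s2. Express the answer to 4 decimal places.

1.8731

f(1.7) = -0.269372, f(1.9) = 0.041854
s2 = 1.900000 − 0.041854·(1.900000 − 1.700000) / (0.041854 − (-0.269372)) = 1.900000 − (0.008371)/(0.311226) = 1.873104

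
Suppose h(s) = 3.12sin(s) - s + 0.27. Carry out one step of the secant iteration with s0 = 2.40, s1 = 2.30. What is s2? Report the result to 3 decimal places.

2.393

h(2.40) = -0.02255, h(2.30) = 0.29660
s2 = 2.30000 − 0.29660·(2.30000 − 2.40000) / (0.29660 − (-0.02255)) = 2.30000 − (-0.02966)/(0.31916) = 2.39293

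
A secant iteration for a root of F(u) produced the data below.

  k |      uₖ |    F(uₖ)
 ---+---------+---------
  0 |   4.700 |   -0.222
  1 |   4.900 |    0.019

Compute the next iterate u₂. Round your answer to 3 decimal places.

4.884

u₂ = 4.900 − 0.019·(4.900 − 4.700) / (0.019 − (-0.222))
   = 4.900 − (0.00380)/(0.24100) = 4.88423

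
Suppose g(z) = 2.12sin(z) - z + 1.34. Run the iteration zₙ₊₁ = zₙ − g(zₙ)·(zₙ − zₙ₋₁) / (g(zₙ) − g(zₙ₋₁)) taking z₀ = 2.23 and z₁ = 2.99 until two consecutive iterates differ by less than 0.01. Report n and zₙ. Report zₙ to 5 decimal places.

g(2.23) = 0.7858181, g(2.99) = -1.3298531
z₂ = 2.9900000 − (-1.3298531)·(0.7600000)/(-2.1156711) = 2.5122848;  |Δ| = 0.4777152
g(2.5122848) = 0.0755162
z₃ = 2.5122848 − 0.0755162·(-0.4777152)/(1.4053693) = 2.5379544;  |Δ| = 0.0256696
g(2.5379544) = 0.0054457
z₄ = 2.5379544 − 0.0054457·(0.0256696)/(-0.0700705) = 2.5399493;  |Δ| = 0.0019950
|z₄ − z₃| = 0.0019950 < 0.01

n = 4, zₙ = 2.53995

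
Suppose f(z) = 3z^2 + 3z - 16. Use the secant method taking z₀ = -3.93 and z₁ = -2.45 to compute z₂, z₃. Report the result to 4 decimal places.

-2.7810, -2.8709

f(-3.93) = 18.544700, f(-2.45) = -5.342500
z₂ = -2.450000 − (-5.342500)·(-2.450000 − (-3.930000)) / (-5.342500 − 18.544700) = -2.450000 − (-7.906900)/(-23.887200) = -2.781010
f(-2.781010) = -1.140981
z₃ = -2.781010 − (-1.140981)·(-2.781010 − (-2.450000)) / (-1.140981 − (-5.342500)) = -2.781010 − (0.377676)/(4.201519) = -2.870900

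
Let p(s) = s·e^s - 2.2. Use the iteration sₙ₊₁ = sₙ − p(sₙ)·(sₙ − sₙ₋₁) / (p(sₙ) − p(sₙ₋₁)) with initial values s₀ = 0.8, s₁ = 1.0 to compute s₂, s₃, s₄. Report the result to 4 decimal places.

0.8895, 0.8965, 0.8971

p(0.8) = -0.419567, p(1.0) = 0.518282
s₂ = 1.000000 − 0.518282·(1.000000 − 0.800000) / (0.518282 − (-0.419567)) = 1.000000 − (0.103656)/(0.937849) = 0.889474
p(0.889474) = -0.035153
s₃ = 0.889474 − (-0.035153)·(0.889474 − 1.000000) / (-0.035153 − 0.518282) = 0.889474 − (0.003885)/(-0.553435) = 0.896495
p(0.896495) = -0.002695
s₄ = 0.896495 − (-0.002695)·(0.896495 − 0.889474) / (-0.002695 − (-0.035153)) = 0.896495 − (-0.000019)/(0.032458) = 0.897078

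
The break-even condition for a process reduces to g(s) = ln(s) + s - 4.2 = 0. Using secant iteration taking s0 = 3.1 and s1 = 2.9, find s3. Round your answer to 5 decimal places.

g(3.1) = 0.0314021, g(2.9) = -0.2352893
s2 = 2.9000000 − (-0.2352893)·(2.9000000 − 3.1000000) / (-0.2352893 − 0.0314021) = 2.9000000 − (0.0470579)/(-0.2666914) = 3.0764506
g(3.0764506) = 0.0002271
s3 = 3.0764506 − 0.0002271·(3.0764506 − 2.9000000) / (0.0002271 − (-0.2352893)) = 3.0764506 − (0.0000401)/(0.2355164) = 3.0762804

3.07628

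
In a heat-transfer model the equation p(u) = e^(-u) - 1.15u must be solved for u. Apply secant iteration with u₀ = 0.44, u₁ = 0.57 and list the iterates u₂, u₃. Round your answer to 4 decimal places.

0.5187, 0.5180

p(0.44) = 0.138036, p(0.57) = -0.089975
u₂ = 0.570000 − (-0.089975)·(0.570000 − 0.440000) / (-0.089975 − 0.138036) = 0.570000 − (-0.011697)/(-0.228011) = 0.518701
p(0.518701) = -0.001213
u₃ = 0.518701 − (-0.001213)·(0.518701 − 0.570000) / (-0.001213 − (-0.089975)) = 0.518701 − (0.000062)/(0.088761) = 0.518000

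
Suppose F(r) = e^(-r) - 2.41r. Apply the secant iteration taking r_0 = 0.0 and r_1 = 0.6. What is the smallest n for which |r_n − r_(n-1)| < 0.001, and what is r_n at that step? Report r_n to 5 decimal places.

F(0.0) = 1.0000000, F(0.6) = -0.8971884
r_2 = 0.6000000 − (-0.8971884)·(0.6000000)/(-1.8971884) = 0.3162575;  |Δ| = 0.2837425
F(0.3162575) = -0.0333088
r_3 = 0.3162575 − (-0.0333088)·(-0.2837425)/(0.8638796) = 0.3053172;  |Δ| = 0.0109403
F(0.3053172) = 0.0010753
r_4 = 0.3053172 − 0.0010753·(-0.0109403)/(0.0343840) = 0.3056593;  |Δ| = 0.0003421
|r_4 − r_3| = 0.0003421 < 0.001

n = 4, r_n = 0.30566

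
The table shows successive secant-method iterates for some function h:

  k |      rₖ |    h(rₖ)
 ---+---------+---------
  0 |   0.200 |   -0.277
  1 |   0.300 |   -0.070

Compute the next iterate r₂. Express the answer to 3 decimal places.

0.334

r₂ = 0.300 − (-0.070)·(0.300 − 0.200) / (-0.070 − (-0.277))
   = 0.300 − (-0.00700)/(0.20700) = 0.33382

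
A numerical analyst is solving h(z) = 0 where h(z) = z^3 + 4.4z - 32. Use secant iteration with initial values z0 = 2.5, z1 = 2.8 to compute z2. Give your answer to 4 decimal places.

2.7109

h(2.5) = -5.375000, h(2.8) = 2.272000
z2 = 2.800000 − 2.272000·(2.800000 − 2.500000) / (2.272000 − (-5.375000)) = 2.800000 − (0.681600)/(7.647000) = 2.710867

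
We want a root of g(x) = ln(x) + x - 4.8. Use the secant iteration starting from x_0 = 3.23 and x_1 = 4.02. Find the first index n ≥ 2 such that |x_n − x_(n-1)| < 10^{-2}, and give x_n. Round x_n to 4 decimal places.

g(3.23) = -0.397518, g(4.02) = 0.611282
x_2 = 4.020000 − 0.611282·(0.790000)/(1.008800) = 3.541300;  |Δ| = 0.478700
g(3.541300) = 0.005794
x_3 = 3.541300 − 0.005794·(-0.478700)/(-0.605488) = 3.536719;  |Δ| = 0.004580
|x_3 − x_2| = 0.004580 < 10^{-2}

n = 3, x_n = 3.5367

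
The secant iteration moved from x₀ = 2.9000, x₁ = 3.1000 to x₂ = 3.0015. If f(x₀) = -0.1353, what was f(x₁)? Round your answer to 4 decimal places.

The secant line through (2.9000, -0.1353) and (3.1000, f(x₁)) crosses zero at x₂ = 3.0015.
So (2.9000, -0.1353), (3.1000, f(x₁)), (3.0015, 0) are collinear:
f(x₁) = -0.1353 · (3.1000 − 3.0015) / (2.9000 − 3.0015) = -0.1353 · (0.098500)/(-0.101500) = 0.131301

0.1313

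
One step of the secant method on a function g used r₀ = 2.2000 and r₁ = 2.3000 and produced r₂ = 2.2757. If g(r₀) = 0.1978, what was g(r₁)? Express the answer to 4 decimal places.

The secant line through (2.2000, 0.1978) and (2.3000, g(r₁)) crosses zero at r₂ = 2.2757.
So (2.2000, 0.1978), (2.3000, g(r₁)), (2.2757, 0) are collinear:
g(r₁) = 0.1978 · (2.3000 − 2.2757) / (2.2000 − 2.2757) = 0.1978 · (0.024300)/(-0.075700) = -0.063495

-0.0635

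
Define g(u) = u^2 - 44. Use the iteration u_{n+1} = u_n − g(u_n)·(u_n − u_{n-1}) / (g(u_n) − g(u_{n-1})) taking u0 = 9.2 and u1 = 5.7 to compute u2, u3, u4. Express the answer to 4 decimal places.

6.4725, 6.6456, 6.6331

g(9.2) = 40.640000, g(5.7) = -11.510000
u2 = 5.700000 − (-11.510000)·(5.700000 − 9.200000) / (-11.510000 − 40.640000) = 5.700000 − (40.285000)/(-52.150000) = 6.472483
g(6.472483) = -2.106961
u3 = 6.472483 − (-2.106961)·(6.472483 − 5.700000) / (-2.106961 − (-11.510000)) = 6.472483 − (-1.627592)/(9.403039) = 6.645575
g(6.645575) = 0.163672
u4 = 6.645575 − 0.163672·(6.645575 − 6.472483) / (0.163672 − (-2.106961)) = 6.645575 − (0.028330)/(2.270633) = 6.633099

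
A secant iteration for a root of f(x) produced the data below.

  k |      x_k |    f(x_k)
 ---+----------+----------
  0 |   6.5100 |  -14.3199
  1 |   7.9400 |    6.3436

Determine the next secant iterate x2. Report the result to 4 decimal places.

7.5010

x2 = 7.9400 − 6.3436·(7.9400 − 6.5100) / (6.3436 − (-14.3199))
   = 7.9400 − (9.071348)/(20.663500) = 7.500997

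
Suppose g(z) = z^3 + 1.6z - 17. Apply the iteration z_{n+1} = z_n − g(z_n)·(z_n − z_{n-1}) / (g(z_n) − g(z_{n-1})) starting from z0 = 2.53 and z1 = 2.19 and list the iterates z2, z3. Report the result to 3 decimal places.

g(2.53) = 3.24228, g(2.19) = -2.99254
z2 = 2.19000 − (-2.99254)·(2.19000 − 2.53000) / (-2.99254 − 3.24228) = 2.19000 − (1.01746)/(-6.23482) = 2.35319
g(2.35319) = -0.20409
z3 = 2.35319 − (-0.20409)·(2.35319 − 2.19000) / (-0.20409 − (-2.99254)) = 2.35319 − (-0.03331)/(2.78845) = 2.36513

2.353, 2.365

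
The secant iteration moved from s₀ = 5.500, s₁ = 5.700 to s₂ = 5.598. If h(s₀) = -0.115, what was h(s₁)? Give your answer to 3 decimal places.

0.120

The secant line through (5.500, -0.115) and (5.700, h(s₁)) crosses zero at s₂ = 5.598.
So (5.500, -0.115), (5.700, h(s₁)), (5.598, 0) are collinear:
h(s₁) = -0.115 · (5.700 − 5.598) / (5.500 − 5.598) = -0.115 · (0.10200)/(-0.09800) = 0.11969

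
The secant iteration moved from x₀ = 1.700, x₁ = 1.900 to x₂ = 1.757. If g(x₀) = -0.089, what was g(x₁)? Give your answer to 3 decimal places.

The secant line through (1.700, -0.089) and (1.900, g(x₁)) crosses zero at x₂ = 1.757.
So (1.700, -0.089), (1.900, g(x₁)), (1.757, 0) are collinear:
g(x₁) = -0.089 · (1.900 − 1.757) / (1.700 − 1.757) = -0.089 · (0.14300)/(-0.05700) = 0.22328

0.223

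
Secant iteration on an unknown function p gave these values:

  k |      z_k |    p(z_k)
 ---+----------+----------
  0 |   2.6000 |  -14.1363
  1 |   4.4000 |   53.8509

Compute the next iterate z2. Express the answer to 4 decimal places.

z2 = 4.4000 − 53.8509·(4.4000 − 2.6000) / (53.8509 − (-14.1363))
   = 4.4000 − (96.931620)/(67.987200) = 2.974267

2.9743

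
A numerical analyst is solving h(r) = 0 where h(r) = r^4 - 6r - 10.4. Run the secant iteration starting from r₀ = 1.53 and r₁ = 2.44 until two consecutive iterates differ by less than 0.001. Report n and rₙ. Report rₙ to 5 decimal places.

h(1.53) = -14.1001872, h(2.44) = 10.4053530
r₂ = 2.4400000 − 10.4053530·(0.9100000)/(24.5055401) = 2.0536028;  |Δ| = 0.3863972
h(2.0536028) = -4.9361275
r₃ = 2.0536028 − (-4.9361275)·(-0.3863972)/(-15.3414805) = 2.1779263;  |Δ| = 0.1243234
h(2.1779263) = -0.9680663
r₄ = 2.1779263 − (-0.9680663)·(0.1243234)/(3.9680613) = 2.2082568;  |Δ| = 0.0303305
h(2.2082568) = 0.1297173
r₅ = 2.2082568 − 0.1297173·(0.0303305)/(1.0977836) = 2.2046729;  |Δ| = 0.0035839
h(2.2046729) = -0.0027760
r₆ = 2.2046729 − (-0.0027760)·(-0.0035839)/(-0.1324933) = 2.2047479;  |Δ| = 0.0000751
|r₆ − r₅| = 0.0000751 < 0.001

n = 6, rₙ = 2.20475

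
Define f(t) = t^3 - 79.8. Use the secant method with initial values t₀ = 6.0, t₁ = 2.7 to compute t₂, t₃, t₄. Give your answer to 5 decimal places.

f(6.0) = 136.2000000, f(2.7) = -60.1170000
t₂ = 2.7000000 − (-60.1170000)·(2.7000000 − 6.0000000) / (-60.1170000 − 136.2000000) = 2.7000000 − (198.3861000)/(-196.3170000) = 3.7105396
f(3.7105396) = -28.7129050
t₃ = 3.7105396 − (-28.7129050)·(3.7105396 − 2.7000000) / (-28.7129050 − (-60.1170000)) = 3.7105396 − (-29.0155271)/(31.4040950) = 4.6344805
f(4.6344805) = 19.7412678
t₄ = 4.6344805 − 19.7412678·(4.6344805 − 3.7105396) / (19.7412678 − (-28.7129050)) = 4.6344805 − (18.2397643)/(48.4541728) = 4.2580472

3.71054, 4.63448, 4.25805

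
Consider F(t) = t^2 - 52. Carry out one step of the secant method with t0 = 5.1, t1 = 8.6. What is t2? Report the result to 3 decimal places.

6.997

F(5.1) = -25.99000, F(8.6) = 21.96000
t2 = 8.60000 − 21.96000·(8.60000 − 5.10000) / (21.96000 − (-25.99000)) = 8.60000 − (76.86000)/(47.95000) = 6.99708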